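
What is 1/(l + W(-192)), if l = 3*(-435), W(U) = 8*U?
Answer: -1/2841 ≈ -0.00035199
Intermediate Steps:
l = -1305
1/(l + W(-192)) = 1/(-1305 + 8*(-192)) = 1/(-1305 - 1536) = 1/(-2841) = -1/2841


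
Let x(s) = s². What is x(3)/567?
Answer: 1/63 ≈ 0.015873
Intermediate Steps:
x(3)/567 = 3²/567 = 9*(1/567) = 1/63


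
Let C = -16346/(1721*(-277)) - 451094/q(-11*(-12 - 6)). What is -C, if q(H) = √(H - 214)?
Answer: -16346/476717 - 225547*I/2 ≈ -0.034289 - 1.1277e+5*I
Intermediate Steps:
q(H) = √(-214 + H)
C = 16346/476717 + 225547*I/2 (C = -16346/(1721*(-277)) - 451094/√(-214 - 11*(-12 - 6)) = -16346/(-476717) - 451094/√(-214 - 11*(-18)) = -16346*(-1/476717) - 451094/√(-214 + 198) = 16346/476717 - 451094*(-I/4) = 16346/476717 - (-225547)*I/2 = 16346/476717 + 225547*I/2 ≈ 0.034289 + 1.1277e+5*I)
-C = -(16346/476717 + 225547*I/2) = -16346/476717 - 225547*I/2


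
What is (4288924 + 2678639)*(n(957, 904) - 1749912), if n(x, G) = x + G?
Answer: -12179655469713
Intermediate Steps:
n(x, G) = G + x
(4288924 + 2678639)*(n(957, 904) - 1749912) = (4288924 + 2678639)*((904 + 957) - 1749912) = 6967563*(1861 - 1749912) = 6967563*(-1748051) = -12179655469713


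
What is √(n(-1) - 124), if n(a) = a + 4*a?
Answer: I*√129 ≈ 11.358*I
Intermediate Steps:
n(a) = 5*a
√(n(-1) - 124) = √(5*(-1) - 124) = √(-5 - 124) = √(-129) = I*√129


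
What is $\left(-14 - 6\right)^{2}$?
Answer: $400$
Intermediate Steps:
$\left(-14 - 6\right)^{2} = \left(-20\right)^{2} = 400$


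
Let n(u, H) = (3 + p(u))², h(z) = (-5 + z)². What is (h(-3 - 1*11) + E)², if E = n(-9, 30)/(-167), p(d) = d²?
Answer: 2833539361/27889 ≈ 1.0160e+5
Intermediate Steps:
n(u, H) = (3 + u²)²
E = -7056/167 (E = (3 + (-9)²)²/(-167) = (3 + 81)²*(-1/167) = 84²*(-1/167) = 7056*(-1/167) = -7056/167 ≈ -42.251)
(h(-3 - 1*11) + E)² = ((-5 + (-3 - 1*11))² - 7056/167)² = ((-5 + (-3 - 11))² - 7056/167)² = ((-5 - 14)² - 7056/167)² = ((-19)² - 7056/167)² = (361 - 7056/167)² = (53231/167)² = 2833539361/27889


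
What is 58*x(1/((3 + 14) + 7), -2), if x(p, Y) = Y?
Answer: -116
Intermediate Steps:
58*x(1/((3 + 14) + 7), -2) = 58*(-2) = -116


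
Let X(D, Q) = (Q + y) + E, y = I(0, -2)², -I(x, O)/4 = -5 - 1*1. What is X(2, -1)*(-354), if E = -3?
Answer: -202488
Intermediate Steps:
I(x, O) = 24 (I(x, O) = -4*(-5 - 1*1) = -4*(-5 - 1) = -4*(-6) = 24)
y = 576 (y = 24² = 576)
X(D, Q) = 573 + Q (X(D, Q) = (Q + 576) - 3 = (576 + Q) - 3 = 573 + Q)
X(2, -1)*(-354) = (573 - 1)*(-354) = 572*(-354) = -202488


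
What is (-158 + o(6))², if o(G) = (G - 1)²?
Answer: 17689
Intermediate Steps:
o(G) = (-1 + G)²
(-158 + o(6))² = (-158 + (-1 + 6)²)² = (-158 + 5²)² = (-158 + 25)² = (-133)² = 17689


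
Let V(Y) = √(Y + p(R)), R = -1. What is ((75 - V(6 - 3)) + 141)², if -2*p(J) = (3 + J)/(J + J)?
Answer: (432 - √14)²/4 ≈ 45851.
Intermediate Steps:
p(J) = -(3 + J)/(4*J) (p(J) = -(3 + J)/(2*(J + J)) = -(3 + J)/(2*(2*J)) = -(3 + J)*1/(2*J)/2 = -(3 + J)/(4*J))
V(Y) = √(½ + Y) (V(Y) = √(Y + (¼)*(-3 - 1*(-1))/(-1)) = √(Y + (¼)*(-1)*(-3 + 1)) = √(Y + (¼)*(-1)*(-2)) = √(Y + ½) = √(½ + Y))
((75 - V(6 - 3)) + 141)² = ((75 - √(2 + 4*(6 - 3))/2) + 141)² = ((75 - √(2 + 4*3)/2) + 141)² = ((75 - √(2 + 12)/2) + 141)² = ((75 - √14/2) + 141)² = (216 - √14/2)²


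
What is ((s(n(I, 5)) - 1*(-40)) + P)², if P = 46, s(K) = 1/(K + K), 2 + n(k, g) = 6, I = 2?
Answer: 474721/64 ≈ 7417.5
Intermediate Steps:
n(k, g) = 4 (n(k, g) = -2 + 6 = 4)
s(K) = 1/(2*K)
((s(n(I, 5)) - 1*(-40)) + P)² = (((½)/4 - 1*(-40)) + 46)² = (((½)*(¼) + 40) + 46)² = ((⅛ + 40) + 46)² = (321/8 + 46)² = (689/8)² = 474721/64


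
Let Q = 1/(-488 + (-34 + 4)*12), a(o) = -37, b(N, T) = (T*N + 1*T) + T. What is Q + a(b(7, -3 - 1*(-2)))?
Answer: -31377/848 ≈ -37.001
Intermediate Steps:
b(N, T) = 2*T + N*T (b(N, T) = (N*T + T) + T = (T + N*T) + T = 2*T + N*T)
Q = -1/848 (Q = 1/(-488 - 30*12) = 1/(-488 - 360) = 1/(-848) = -1/848 ≈ -0.0011792)
Q + a(b(7, -3 - 1*(-2))) = -1/848 - 37 = -31377/848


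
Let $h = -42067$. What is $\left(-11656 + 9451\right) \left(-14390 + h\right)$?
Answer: $124487685$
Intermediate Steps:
$\left(-11656 + 9451\right) \left(-14390 + h\right) = \left(-11656 + 9451\right) \left(-14390 - 42067\right) = \left(-2205\right) \left(-56457\right) = 124487685$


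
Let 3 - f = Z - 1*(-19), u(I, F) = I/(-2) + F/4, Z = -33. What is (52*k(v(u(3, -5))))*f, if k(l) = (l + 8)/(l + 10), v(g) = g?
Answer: 18564/29 ≈ 640.14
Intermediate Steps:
u(I, F) = -I/2 + F/4 (u(I, F) = I*(-½) + F*(¼) = -I/2 + F/4)
k(l) = (8 + l)/(10 + l)
f = 17 (f = 3 - (-33 - 1*(-19)) = 3 - (-33 + 19) = 3 - 1*(-14) = 3 + 14 = 17)
(52*k(v(u(3, -5))))*f = (52*((8 + (-½*3 + (¼)*(-5)))/(10 + (-½*3 + (¼)*(-5)))))*17 = (52*((8 + (-3/2 - 5/4))/(10 + (-3/2 - 5/4))))*17 = (52*((8 - 11/4)/(10 - 11/4)))*17 = (52*((21/4)/(29/4)))*17 = (52*((4/29)*(21/4)))*17 = (52*(21/29))*17 = (1092/29)*17 = 18564/29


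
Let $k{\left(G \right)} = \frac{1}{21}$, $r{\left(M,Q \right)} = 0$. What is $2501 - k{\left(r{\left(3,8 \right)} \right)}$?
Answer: $\frac{52520}{21} \approx 2501.0$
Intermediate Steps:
$k{\left(G \right)} = \frac{1}{21}$
$2501 - k{\left(r{\left(3,8 \right)} \right)} = 2501 - \frac{1}{21} = \frac{52520}{21}$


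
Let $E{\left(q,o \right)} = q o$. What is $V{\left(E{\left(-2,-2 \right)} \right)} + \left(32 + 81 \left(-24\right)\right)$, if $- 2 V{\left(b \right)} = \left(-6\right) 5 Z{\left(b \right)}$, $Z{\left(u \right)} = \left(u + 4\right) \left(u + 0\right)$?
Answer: $-1432$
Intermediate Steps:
$E{\left(q,o \right)} = o q$
$Z{\left(u \right)} = u \left(4 + u\right)$ ($Z{\left(u \right)} = \left(4 + u\right) u = u \left(4 + u\right)$)
$V{\left(b \right)} = 15 b \left(4 + b\right)$ ($V{\left(b \right)} = - \frac{\left(-6\right) 5 b \left(4 + b\right)}{2} = - \frac{\left(-30\right) b \left(4 + b\right)}{2} = 15 b \left(4 + b\right)$)
$V{\left(E{\left(-2,-2 \right)} \right)} + \left(32 + 81 \left(-24\right)\right) = 15 \left(\left(-2\right) \left(-2\right)\right) \left(4 - -4\right) + \left(32 + 81 \left(-24\right)\right) = 15 \cdot 4 \left(4 + 4\right) + \left(32 - 1944\right) = 15 \cdot 4 \cdot 8 - 1912 = 480 - 1912 = -1432$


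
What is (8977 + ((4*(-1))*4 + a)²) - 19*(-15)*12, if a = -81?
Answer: 21806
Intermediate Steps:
(8977 + ((4*(-1))*4 + a)²) - 19*(-15)*12 = (8977 + ((4*(-1))*4 - 81)²) - 19*(-15)*12 = (8977 + (-4*4 - 81)²) + 285*12 = (8977 + (-16 - 81)²) + 3420 = (8977 + (-97)²) + 3420 = (8977 + 9409) + 3420 = 18386 + 3420 = 21806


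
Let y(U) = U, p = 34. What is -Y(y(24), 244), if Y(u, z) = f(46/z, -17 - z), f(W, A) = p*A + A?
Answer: 9135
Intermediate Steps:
f(W, A) = 35*A (f(W, A) = 34*A + A = 35*A)
Y(u, z) = -595 - 35*z (Y(u, z) = 35*(-17 - z) = -595 - 35*z)
-Y(y(24), 244) = -(-595 - 35*244) = -(-595 - 8540) = -1*(-9135) = 9135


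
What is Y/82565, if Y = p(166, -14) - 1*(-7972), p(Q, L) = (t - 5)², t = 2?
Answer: 7981/82565 ≈ 0.096663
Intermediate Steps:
p(Q, L) = 9 (p(Q, L) = (2 - 5)² = (-3)² = 9)
Y = 7981 (Y = 9 - 1*(-7972) = 9 + 7972 = 7981)
Y/82565 = 7981/82565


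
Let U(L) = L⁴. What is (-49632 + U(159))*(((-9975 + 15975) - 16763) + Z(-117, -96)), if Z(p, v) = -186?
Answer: -6997279573221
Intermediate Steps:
(-49632 + U(159))*(((-9975 + 15975) - 16763) + Z(-117, -96)) = (-49632 + 159⁴)*(((-9975 + 15975) - 16763) - 186) = (-49632 + 639128961)*((6000 - 16763) - 186) = 639079329*(-10763 - 186) = 639079329*(-10949) = -6997279573221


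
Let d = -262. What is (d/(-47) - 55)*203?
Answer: -471569/47 ≈ -10033.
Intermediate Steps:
(d/(-47) - 55)*203 = (-262/(-47) - 55)*203 = (-262*(-1/47) - 55)*203 = (262/47 - 55)*203 = -2323/47*203 = -471569/47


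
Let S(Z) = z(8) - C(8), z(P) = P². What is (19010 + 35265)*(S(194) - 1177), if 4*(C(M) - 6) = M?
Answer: -60842275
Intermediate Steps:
C(M) = 6 + M/4
S(Z) = 56 (S(Z) = 8² - (6 + (¼)*8) = 64 - (6 + 2) = 64 - 1*8 = 64 - 8 = 56)
(19010 + 35265)*(S(194) - 1177) = (19010 + 35265)*(56 - 1177) = 54275*(-1121) = -60842275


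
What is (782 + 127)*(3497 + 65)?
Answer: 3237858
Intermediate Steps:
(782 + 127)*(3497 + 65) = 909*3562 = 3237858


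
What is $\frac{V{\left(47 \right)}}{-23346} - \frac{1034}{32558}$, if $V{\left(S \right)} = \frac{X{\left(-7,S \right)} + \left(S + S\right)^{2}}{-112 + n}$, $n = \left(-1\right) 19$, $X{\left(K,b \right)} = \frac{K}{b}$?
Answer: $- \frac{67553838959}{2339964980838} \approx -0.02887$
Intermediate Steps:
$n = -19$
$V{\left(S \right)} = - \frac{4 S^{2}}{131} + \frac{7}{131 S}$ ($V{\left(S \right)} = \frac{- \frac{7}{S} + \left(S + S\right)^{2}}{-112 - 19} = \frac{- \frac{7}{S} + \left(2 S\right)^{2}}{-131} = \left(- \frac{7}{S} + 4 S^{2}\right) \left(- \frac{1}{131}\right) = - \frac{4 S^{2}}{131} + \frac{7}{131 S}$)
$\frac{V{\left(47 \right)}}{-23346} - \frac{1034}{32558} = \frac{\frac{1}{131} \cdot \frac{1}{47} \left(7 - 4 \cdot 47^{3}\right)}{-23346} - \frac{1034}{32558} = \frac{1}{131} \cdot \frac{1}{47} \left(7 - 415292\right) \left(- \frac{1}{23346}\right) - \frac{517}{16279} = \frac{1}{131} \cdot \frac{1}{47} \left(-415285\right) \left(- \frac{1}{23346}\right) - \frac{517}{16279} = \left(- \frac{415285}{6157}\right) \left(- \frac{1}{23346}\right) - \frac{517}{16279} = \frac{415285}{143741322} - \frac{517}{16279} = - \frac{67553838959}{2339964980838}$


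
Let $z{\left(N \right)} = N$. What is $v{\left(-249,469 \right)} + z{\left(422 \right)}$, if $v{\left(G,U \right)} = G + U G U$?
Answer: $-54770116$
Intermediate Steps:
$v{\left(G,U \right)} = G + G U^{2}$
$v{\left(-249,469 \right)} + z{\left(422 \right)} = - 249 \left(1 + 469^{2}\right) + 422 = - 249 \left(1 + 219961\right) + 422 = \left(-249\right) 219962 + 422 = -54770538 + 422 = -54770116$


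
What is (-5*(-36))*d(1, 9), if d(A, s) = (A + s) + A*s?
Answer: 3420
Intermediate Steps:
d(A, s) = A + s + A*s
(-5*(-36))*d(1, 9) = (-5*(-36))*(1 + 9 + 1*9) = 180*(1 + 9 + 9) = 180*19 = 3420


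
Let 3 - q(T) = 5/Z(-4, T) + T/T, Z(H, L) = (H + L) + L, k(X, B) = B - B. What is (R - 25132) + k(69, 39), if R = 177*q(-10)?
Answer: -197929/8 ≈ -24741.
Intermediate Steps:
k(X, B) = 0
Z(H, L) = H + 2*L
q(T) = 2 - 5/(-4 + 2*T) (q(T) = 3 - (5/(-4 + 2*T) + T/T) = 3 - (5/(-4 + 2*T) + 1) = 3 - (1 + 5/(-4 + 2*T)) = 3 + (-1 - 5/(-4 + 2*T)) = 2 - 5/(-4 + 2*T))
R = 3127/8 (R = 177*((-13 + 4*(-10))/(2*(-2 - 10))) = 177*((½)*(-13 - 40)/(-12)) = 177*((½)*(-1/12)*(-53)) = 177*(53/24) = 3127/8 ≈ 390.88)
(R - 25132) + k(69, 39) = (3127/8 - 25132) + 0 = -197929/8 + 0 = -197929/8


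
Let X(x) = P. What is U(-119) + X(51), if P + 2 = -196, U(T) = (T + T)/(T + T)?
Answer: -197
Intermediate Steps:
U(T) = 1 (U(T) = (2*T)/((2*T)) = (2*T)*(1/(2*T)) = 1)
P = -198 (P = -2 - 196 = -198)
X(x) = -198
U(-119) + X(51) = 1 - 198 = -197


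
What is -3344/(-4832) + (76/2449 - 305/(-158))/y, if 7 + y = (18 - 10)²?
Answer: 15312797/21078543 ≈ 0.72646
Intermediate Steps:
y = 57 (y = -7 + (18 - 10)² = -7 + 8² = -7 + 64 = 57)
-3344/(-4832) + (76/2449 - 305/(-158))/y = -3344/(-4832) + (76/2449 - 305/(-158))/57 = -3344*(-1/4832) + (76*(1/2449) - 305*(-1/158))*(1/57) = 209/302 + (76/2449 + 305/158)*(1/57) = 209/302 + (9607/4898)*(1/57) = 209/302 + 9607/279186 = 15312797/21078543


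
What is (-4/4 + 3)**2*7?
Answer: 28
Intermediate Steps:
(-4/4 + 3)**2*7 = (-4*1/4 + 3)**2*7 = (-1 + 3)**2*7 = 2**2*7 = 4*7 = 28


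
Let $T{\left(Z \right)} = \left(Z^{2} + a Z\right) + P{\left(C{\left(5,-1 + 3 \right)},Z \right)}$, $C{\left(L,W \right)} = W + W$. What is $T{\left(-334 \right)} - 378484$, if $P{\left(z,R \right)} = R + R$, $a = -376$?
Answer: $-142012$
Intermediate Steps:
$C{\left(L,W \right)} = 2 W$
$P{\left(z,R \right)} = 2 R$
$T{\left(Z \right)} = Z^{2} - 374 Z$ ($T{\left(Z \right)} = \left(Z^{2} - 376 Z\right) + 2 Z = Z^{2} - 374 Z$)
$T{\left(-334 \right)} - 378484 = - 334 \left(-374 - 334\right) - 378484 = \left(-334\right) \left(-708\right) - 378484 = 236472 - 378484 = -142012$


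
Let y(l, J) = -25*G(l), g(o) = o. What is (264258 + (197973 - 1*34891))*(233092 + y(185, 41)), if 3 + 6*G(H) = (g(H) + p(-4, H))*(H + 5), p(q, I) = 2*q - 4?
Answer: 123261308590/3 ≈ 4.1087e+10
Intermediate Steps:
p(q, I) = -4 + 2*q
G(H) = -½ + (-12 + H)*(5 + H)/6 (G(H) = -½ + ((H + (-4 + 2*(-4)))*(H + 5))/6 = -½ + ((H + (-4 - 8))*(5 + H))/6 = -½ + ((H - 12)*(5 + H))/6 = -½ + ((-12 + H)*(5 + H))/6 = -½ + (-12 + H)*(5 + H)/6)
y(l, J) = 525/2 - 25*l²/6 + 175*l/6 (y(l, J) = -25*(-21/2 - 7*l/6 + l²/6) = 525/2 - 25*l²/6 + 175*l/6)
(264258 + (197973 - 1*34891))*(233092 + y(185, 41)) = (264258 + (197973 - 1*34891))*(233092 + (525/2 - 25/6*185² + (175/6)*185)) = (264258 + (197973 - 34891))*(233092 + (525/2 - 25/6*34225 + 32375/6)) = (264258 + 163082)*(233092 + (525/2 - 855625/6 + 32375/6)) = 427340*(233092 - 821675/6) = 427340*(576877/6) = 123261308590/3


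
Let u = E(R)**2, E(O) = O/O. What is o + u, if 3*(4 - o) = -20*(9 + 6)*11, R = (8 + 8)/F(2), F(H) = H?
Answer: 1105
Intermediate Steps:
R = 8 (R = (8 + 8)/2 = 16*(1/2) = 8)
o = 1104 (o = 4 - (-20)*(9 + 6)*11/3 = 4 - (-20)*15*11/3 = 4 - (-20)*165/3 = 4 - 1/3*(-3300) = 4 + 1100 = 1104)
E(O) = 1
u = 1 (u = 1**2 = 1)
o + u = 1104 + 1 = 1105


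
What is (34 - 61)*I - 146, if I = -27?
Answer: 583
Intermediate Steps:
(34 - 61)*I - 146 = (34 - 61)*(-27) - 146 = -27*(-27) - 146 = 729 - 146 = 583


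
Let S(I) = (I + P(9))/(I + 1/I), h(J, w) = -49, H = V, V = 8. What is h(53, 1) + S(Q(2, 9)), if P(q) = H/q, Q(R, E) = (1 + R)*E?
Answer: -35017/730 ≈ -47.969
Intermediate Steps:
H = 8
Q(R, E) = E*(1 + R)
P(q) = 8/q
S(I) = (8/9 + I)/(I + 1/I) (S(I) = (I + 8/9)/(I + 1/I) = (8/9 + I)/(I + 1/I))
h(53, 1) + S(Q(2, 9)) = -49 + (9*(1 + 2))*(8 + 9*(9*(1 + 2)))/(9*(1 + (9*(1 + 2))²)) = -49 + (9*3)*(8 + 9*(9*3))/(9*(1 + (9*3)²)) = -49 + (⅑)*27*(8 + 9*27)/(1 + 27²) = -49 + (⅑)*27*(8 + 243)/(1 + 729) = -49 + (⅑)*27*251/730 = -49 + (⅑)*27*(1/730)*251 = -49 + 753/730 = -35017/730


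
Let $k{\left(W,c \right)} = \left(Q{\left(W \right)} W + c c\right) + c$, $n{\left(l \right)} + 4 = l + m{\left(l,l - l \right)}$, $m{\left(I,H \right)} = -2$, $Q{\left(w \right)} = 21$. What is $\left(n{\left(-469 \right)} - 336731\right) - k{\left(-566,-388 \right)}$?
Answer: $-475476$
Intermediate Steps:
$n{\left(l \right)} = -6 + l$ ($n{\left(l \right)} = -4 + \left(l - 2\right) = -4 + \left(-2 + l\right) = -6 + l$)
$k{\left(W,c \right)} = c + c^{2} + 21 W$ ($k{\left(W,c \right)} = \left(21 W + c c\right) + c = \left(21 W + c^{2}\right) + c = \left(c^{2} + 21 W\right) + c = c + c^{2} + 21 W$)
$\left(n{\left(-469 \right)} - 336731\right) - k{\left(-566,-388 \right)} = \left(\left(-6 - 469\right) - 336731\right) - \left(-388 + \left(-388\right)^{2} + 21 \left(-566\right)\right) = \left(-475 - 336731\right) - \left(-388 + 150544 - 11886\right) = -337206 - 138270 = -475476$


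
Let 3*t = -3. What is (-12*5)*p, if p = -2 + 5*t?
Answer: 420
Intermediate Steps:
t = -1 (t = (⅓)*(-3) = -1)
p = -7 (p = -2 + 5*(-1) = -2 - 5 = -7)
(-12*5)*p = -12*5*(-7) = -60*(-7) = 420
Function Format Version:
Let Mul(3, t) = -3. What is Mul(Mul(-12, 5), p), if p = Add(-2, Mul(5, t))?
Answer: 420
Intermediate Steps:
t = -1 (t = Mul(Rational(1, 3), -3) = -1)
p = -7 (p = Add(-2, Mul(5, -1)) = Add(-2, -5) = -7)
Mul(Mul(-12, 5), p) = Mul(Mul(-12, 5), -7) = Mul(-60, -7) = 420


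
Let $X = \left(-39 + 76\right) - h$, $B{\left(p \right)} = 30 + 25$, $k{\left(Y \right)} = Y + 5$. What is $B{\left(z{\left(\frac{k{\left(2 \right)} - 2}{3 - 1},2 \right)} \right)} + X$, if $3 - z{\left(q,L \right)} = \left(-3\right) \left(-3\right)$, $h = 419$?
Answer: $-327$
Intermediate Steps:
$k{\left(Y \right)} = 5 + Y$
$z{\left(q,L \right)} = -6$ ($z{\left(q,L \right)} = 3 - \left(-3\right) \left(-3\right) = 3 - 9 = -6$)
$B{\left(p \right)} = 55$
$X = -382$ ($X = \left(-39 + 76\right) - 419 = 37 - 419 = -382$)
$B{\left(z{\left(\frac{k{\left(2 \right)} - 2}{3 - 1},2 \right)} \right)} + X = 55 - 382 = -327$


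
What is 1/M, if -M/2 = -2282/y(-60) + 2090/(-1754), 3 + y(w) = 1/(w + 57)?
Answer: -4385/5993492 ≈ -0.00073163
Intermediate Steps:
y(w) = -3 + 1/(57 + w) (y(w) = -3 + 1/(w + 57) = -3 + 1/(57 + w))
M = -5993492/4385 (M = -2*(-2282*(57 - 60)/(-170 - 3*(-60)) + 2090/(-1754)) = -2*(-2282*(-3/(-170 + 180)) + 2090*(-1/1754)) = -2*(-2282/((-⅓*10)) - 1045/877) = -2*(-2282/(-10/3) - 1045/877) = -2*(-2282*(-3/10) - 1045/877) = -2*(3423/5 - 1045/877) = -2*2996746/4385 = -5993492/4385 ≈ -1366.8)
1/M = 1/(-5993492/4385) = -4385/5993492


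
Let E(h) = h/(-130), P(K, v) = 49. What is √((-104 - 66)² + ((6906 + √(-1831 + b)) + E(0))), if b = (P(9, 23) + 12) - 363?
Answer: √(35806 + 3*I*√237) ≈ 189.22 + 0.122*I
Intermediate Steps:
b = -302 (b = (49 + 12) - 363 = 61 - 363 = -302)
E(h) = -h/130 (E(h) = h*(-1/130) = -h/130)
√((-104 - 66)² + ((6906 + √(-1831 + b)) + E(0))) = √((-104 - 66)² + ((6906 + √(-1831 - 302)) - 1/130*0)) = √((-170)² + ((6906 + √(-2133)) + 0)) = √(28900 + ((6906 + 3*I*√237) + 0)) = √(28900 + (6906 + 3*I*√237)) = √(35806 + 3*I*√237)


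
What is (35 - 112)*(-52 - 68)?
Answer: 9240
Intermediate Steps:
(35 - 112)*(-52 - 68) = -77*(-120) = 9240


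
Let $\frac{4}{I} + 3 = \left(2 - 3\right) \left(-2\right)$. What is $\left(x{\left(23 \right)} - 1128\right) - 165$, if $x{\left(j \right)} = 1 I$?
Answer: $-1297$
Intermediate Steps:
$I = -4$ ($I = \frac{4}{-3 + \left(2 - 3\right) \left(-2\right)} = \frac{4}{-3 - -2} = \frac{4}{-3 + 2} = \frac{4}{-1} = 4 \left(-1\right) = -4$)
$x{\left(j \right)} = -4$ ($x{\left(j \right)} = 1 \left(-4\right) = -4$)
$\left(x{\left(23 \right)} - 1128\right) - 165 = \left(-4 - 1128\right) - 165 = -1132 - 165 = -1297$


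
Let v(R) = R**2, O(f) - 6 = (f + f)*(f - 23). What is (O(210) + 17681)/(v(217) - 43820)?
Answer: 96227/3269 ≈ 29.436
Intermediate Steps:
O(f) = 6 + 2*f*(-23 + f) (O(f) = 6 + (f + f)*(f - 23) = 6 + (2*f)*(-23 + f) = 6 + 2*f*(-23 + f))
(O(210) + 17681)/(v(217) - 43820) = ((6 - 46*210 + 2*210**2) + 17681)/(217**2 - 43820) = ((6 - 9660 + 2*44100) + 17681)/(47089 - 43820) = ((6 - 9660 + 88200) + 17681)/3269 = (78546 + 17681)*(1/3269) = 96227*(1/3269) = 96227/3269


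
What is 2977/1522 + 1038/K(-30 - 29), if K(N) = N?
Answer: -1404193/89798 ≈ -15.637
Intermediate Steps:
2977/1522 + 1038/K(-30 - 29) = 2977/1522 + 1038/(-30 - 29) = 2977*(1/1522) + 1038/(-59) = 2977/1522 + 1038*(-1/59) = 2977/1522 - 1038/59 = -1404193/89798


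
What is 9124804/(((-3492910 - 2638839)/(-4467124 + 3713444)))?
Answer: 529014021440/471673 ≈ 1.1216e+6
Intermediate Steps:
9124804/(((-3492910 - 2638839)/(-4467124 + 3713444))) = 9124804/((-6131749/(-753680))) = 9124804/((-6131749*(-1/753680))) = 9124804/(6131749/753680) = 9124804*(753680/6131749) = 529014021440/471673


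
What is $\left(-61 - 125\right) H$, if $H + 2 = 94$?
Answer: $-17112$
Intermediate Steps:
$H = 92$ ($H = -2 + 94 = 92$)
$\left(-61 - 125\right) H = \left(-61 - 125\right) 92 = \left(-186\right) 92 = -17112$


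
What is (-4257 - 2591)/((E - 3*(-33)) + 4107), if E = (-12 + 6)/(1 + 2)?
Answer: -1712/1051 ≈ -1.6289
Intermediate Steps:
E = -2 (E = -6/3 = -6*⅓ = -2)
(-4257 - 2591)/((E - 3*(-33)) + 4107) = (-4257 - 2591)/((-2 - 3*(-33)) + 4107) = -6848/((-2 + 99) + 4107) = -6848/(97 + 4107) = -6848/4204 = -6848*1/4204 = -1712/1051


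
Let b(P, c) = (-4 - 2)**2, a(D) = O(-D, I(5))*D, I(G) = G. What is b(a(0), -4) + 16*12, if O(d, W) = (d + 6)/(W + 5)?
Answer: 228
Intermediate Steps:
O(d, W) = (6 + d)/(5 + W)
a(D) = D*(3/5 - D/10) (a(D) = ((6 - D)/(5 + 5))*D = ((6 - D)/10)*D = (3/5 - D/10)*D = D*(3/5 - D/10))
b(P, c) = 36 (b(P, c) = (-6)**2 = 36)
b(a(0), -4) + 16*12 = 36 + 16*12 = 36 + 192 = 228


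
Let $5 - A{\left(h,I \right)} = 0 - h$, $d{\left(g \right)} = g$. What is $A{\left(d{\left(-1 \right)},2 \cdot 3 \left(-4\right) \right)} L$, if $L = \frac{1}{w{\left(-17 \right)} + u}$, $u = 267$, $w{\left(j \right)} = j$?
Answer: $\frac{2}{125} \approx 0.016$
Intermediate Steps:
$A{\left(h,I \right)} = 5 + h$ ($A{\left(h,I \right)} = 5 - \left(0 - h\right) = 5 - - h = 5 + h$)
$L = \frac{1}{250}$ ($L = \frac{1}{-17 + 267} = \frac{1}{250} \approx 0.004$)
$A{\left(d{\left(-1 \right)},2 \cdot 3 \left(-4\right) \right)} L = \left(5 - 1\right) \frac{1}{250} = 4 \cdot \frac{1}{250} = \frac{2}{125}$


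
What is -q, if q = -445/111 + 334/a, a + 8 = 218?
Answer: 3132/1295 ≈ 2.4185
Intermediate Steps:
a = 210 (a = -8 + 218 = 210)
q = -3132/1295 (q = -445/111 + 334/210 = -445*1/111 + 334*(1/210) = -445/111 + 167/105 = -3132/1295 ≈ -2.4185)
-q = -1*(-3132/1295) = 3132/1295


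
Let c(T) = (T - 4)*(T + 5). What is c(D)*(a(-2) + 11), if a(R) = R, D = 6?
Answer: 198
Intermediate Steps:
c(T) = (-4 + T)*(5 + T)
c(D)*(a(-2) + 11) = (-20 + 6 + 6²)*(-2 + 11) = (-20 + 6 + 36)*9 = 22*9 = 198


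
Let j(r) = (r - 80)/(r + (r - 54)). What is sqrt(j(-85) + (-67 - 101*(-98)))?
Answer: 27*sqrt(42294)/56 ≈ 99.155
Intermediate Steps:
j(r) = (-80 + r)/(-54 + 2*r) (j(r) = (-80 + r)/(r + (-54 + r)) = (-80 + r)/(-54 + 2*r))
sqrt(j(-85) + (-67 - 101*(-98))) = sqrt((-80 - 85)/(2*(-27 - 85)) + (-67 - 101*(-98))) = sqrt((1/2)*(-165)/(-112) + (-67 + 9898)) = sqrt((1/2)*(-1/112)*(-165) + 9831) = sqrt(165/224 + 9831) = sqrt(2202309/224) = 27*sqrt(42294)/56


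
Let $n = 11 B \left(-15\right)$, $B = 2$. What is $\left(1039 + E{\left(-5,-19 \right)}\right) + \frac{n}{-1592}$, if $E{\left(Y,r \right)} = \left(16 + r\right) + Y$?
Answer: $\frac{820841}{796} \approx 1031.2$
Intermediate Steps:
$E{\left(Y,r \right)} = 16 + Y + r$
$n = -330$ ($n = 11 \cdot 2 \left(-15\right) = 22 \left(-15\right) = -330$)
$\left(1039 + E{\left(-5,-19 \right)}\right) + \frac{n}{-1592} = \left(1039 - 8\right) - \frac{330}{-1592} = \left(1039 - 8\right) - - \frac{165}{796} = 1031 + \frac{165}{796} = \frac{820841}{796}$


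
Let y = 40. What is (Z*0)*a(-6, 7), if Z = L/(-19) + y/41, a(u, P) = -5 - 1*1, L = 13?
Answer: 0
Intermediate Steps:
a(u, P) = -6 (a(u, P) = -5 - 1 = -6)
Z = 227/779 (Z = 13/(-19) + 40/41 = 13*(-1/19) + 40*(1/41) = -13/19 + 40/41 = 227/779 ≈ 0.29140)
(Z*0)*a(-6, 7) = ((227/779)*0)*(-6) = 0*(-6) = 0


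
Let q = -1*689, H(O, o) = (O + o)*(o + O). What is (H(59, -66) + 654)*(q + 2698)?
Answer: 1412327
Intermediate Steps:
H(O, o) = (O + o)**2 (H(O, o) = (O + o)*(O + o) = (O + o)**2)
q = -689
(H(59, -66) + 654)*(q + 2698) = ((59 - 66)**2 + 654)*(-689 + 2698) = ((-7)**2 + 654)*2009 = (49 + 654)*2009 = 703*2009 = 1412327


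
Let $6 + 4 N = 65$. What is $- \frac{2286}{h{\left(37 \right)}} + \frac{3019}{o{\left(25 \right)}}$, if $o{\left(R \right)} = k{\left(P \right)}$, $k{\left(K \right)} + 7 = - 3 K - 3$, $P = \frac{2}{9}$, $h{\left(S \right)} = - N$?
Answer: $- \frac{241755}{1888} \approx -128.05$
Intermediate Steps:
$N = \frac{59}{4}$ ($N = - \frac{3}{2} + \frac{1}{4} \cdot 65 = - \frac{3}{2} + \frac{65}{4} = \frac{59}{4} \approx 14.75$)
$h{\left(S \right)} = - \frac{59}{4}$ ($h{\left(S \right)} = \left(-1\right) \frac{59}{4} = - \frac{59}{4}$)
$P = \frac{2}{9}$ ($P = 2 \cdot \frac{1}{9} = \frac{2}{9} \approx 0.22222$)
$k{\left(K \right)} = -10 - 3 K$ ($k{\left(K \right)} = -7 - \left(3 + 3 K\right) = -10 - 3 K$)
$o{\left(R \right)} = - \frac{32}{3}$ ($o{\left(R \right)} = -10 - \frac{2}{3} = - \frac{32}{3}$)
$- \frac{2286}{h{\left(37 \right)}} + \frac{3019}{o{\left(25 \right)}} = - \frac{2286}{- \frac{59}{4}} + \frac{3019}{- \frac{32}{3}} = \left(-2286\right) \left(- \frac{4}{59}\right) + 3019 \left(- \frac{3}{32}\right) = \frac{9144}{59} - \frac{9057}{32} = - \frac{241755}{1888}$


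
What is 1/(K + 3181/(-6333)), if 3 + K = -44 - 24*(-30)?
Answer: 6333/4258928 ≈ 0.0014870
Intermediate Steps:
K = 673 (K = -3 + (-44 - 24*(-30)) = -3 + (-44 + 720) = -3 + 676 = 673)
1/(K + 3181/(-6333)) = 1/(673 + 3181/(-6333)) = 1/(673 + 3181*(-1/6333)) = 1/(673 - 3181/6333) = 1/(4258928/6333) = 6333/4258928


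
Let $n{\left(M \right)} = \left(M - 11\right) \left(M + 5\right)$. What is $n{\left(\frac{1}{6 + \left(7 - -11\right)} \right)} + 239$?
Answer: $\frac{105841}{576} \approx 183.75$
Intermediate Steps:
$n{\left(M \right)} = \left(-11 + M\right) \left(5 + M\right)$
$n{\left(\frac{1}{6 + \left(7 - -11\right)} \right)} + 239 = \left(-55 + \left(\frac{1}{6 + \left(7 - -11\right)}\right)^{2} - \frac{6}{6 + \left(7 - -11\right)}\right) + 239 = \left(-55 + \left(\frac{1}{6 + \left(7 + 11\right)}\right)^{2} - \frac{6}{6 + \left(7 + 11\right)}\right) + 239 = \left(-55 + \left(\frac{1}{6 + 18}\right)^{2} - \frac{6}{6 + 18}\right) + 239 = \left(-55 + \left(\frac{1}{24}\right)^{2} - \frac{6}{24}\right) + 239 = \left(-55 + \left(\frac{1}{24}\right)^{2} - \frac{1}{4}\right) + 239 = \left(-55 + \frac{1}{576} - \frac{1}{4}\right) + 239 = - \frac{31823}{576} + 239 = \frac{105841}{576}$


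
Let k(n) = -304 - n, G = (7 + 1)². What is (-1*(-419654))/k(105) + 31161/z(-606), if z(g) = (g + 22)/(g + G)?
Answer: 3331315111/119428 ≈ 27894.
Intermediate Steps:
G = 64 (G = 8² = 64)
k(n) = -304 - n
z(g) = (22 + g)/(64 + g) (z(g) = (g + 22)/(g + 64) = (22 + g)/(64 + g))
(-1*(-419654))/k(105) + 31161/z(-606) = (-1*(-419654))/(-304 - 1*105) + 31161/(((22 - 606)/(64 - 606))) = 419654/(-304 - 105) + 31161/((-584/(-542))) = 419654/(-409) + 31161/((-1/542*(-584))) = 419654*(-1/409) + 31161/(292/271) = -419654/409 + 31161*(271/292) = -419654/409 + 8444631/292 = 3331315111/119428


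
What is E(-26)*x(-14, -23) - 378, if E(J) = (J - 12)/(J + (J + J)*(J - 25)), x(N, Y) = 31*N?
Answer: -488068/1313 ≈ -371.72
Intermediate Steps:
E(J) = (-12 + J)/(J + 2*J*(-25 + J)) (E(J) = (-12 + J)/(J + (2*J)*(-25 + J)) = (-12 + J)/(J + 2*J*(-25 + J)))
E(-26)*x(-14, -23) - 378 = ((-12 - 26)/((-26)*(-49 + 2*(-26))))*(31*(-14)) - 378 = -1/26*(-38)/(-49 - 52)*(-434) - 378 = -1/26*(-38)/(-101)*(-434) - 378 = -1/26*(-1/101)*(-38)*(-434) - 378 = -19/1313*(-434) - 378 = 8246/1313 - 378 = -488068/1313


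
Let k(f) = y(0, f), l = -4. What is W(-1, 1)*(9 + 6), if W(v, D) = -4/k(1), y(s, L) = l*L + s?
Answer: 15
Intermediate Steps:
y(s, L) = s - 4*L (y(s, L) = -4*L + s = s - 4*L)
k(f) = -4*f (k(f) = 0 - 4*f = -4*f)
W(v, D) = 1 (W(v, D) = -4/((-4*1)) = -4/(-4) = -4*(-¼) = 1)
W(-1, 1)*(9 + 6) = 1*(9 + 6) = 1*15 = 15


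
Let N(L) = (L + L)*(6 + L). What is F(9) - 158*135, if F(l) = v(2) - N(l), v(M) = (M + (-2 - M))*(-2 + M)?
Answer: -21600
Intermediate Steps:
v(M) = 4 - 2*M (v(M) = -2*(-2 + M) = 4 - 2*M)
N(L) = 2*L*(6 + L) (N(L) = (2*L)*(6 + L) = 2*L*(6 + L))
F(l) = -2*l*(6 + l) (F(l) = (4 - 2*2) - 2*l*(6 + l) = (4 - 4) - 2*l*(6 + l) = 0 - 2*l*(6 + l) = -2*l*(6 + l))
F(9) - 158*135 = -2*9*(6 + 9) - 158*135 = -2*9*15 - 21330 = -270 - 21330 = -21600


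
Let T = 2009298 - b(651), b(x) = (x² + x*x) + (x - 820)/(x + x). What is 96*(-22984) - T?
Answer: -4385344489/1302 ≈ -3.3682e+6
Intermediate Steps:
b(x) = 2*x² + (-820 + x)/(2*x) (b(x) = (x² + x²) + (-820 + x)/((2*x)) = 2*x² + (-820 + x)*(1/(2*x)) = 2*x² + (-820 + x)/(2*x))
T = 1512528361/1302 (T = 2009298 - (-820 + 651 + 4*651³)/(2*651) = 2009298 - (-820 + 651 + 4*275894451)/(2*651) = 2009298 - (-820 + 651 + 1103577804)/(2*651) = 2009298 - 1103577635/(2*651) = 2009298 - 1*1103577635/1302 = 2009298 - 1103577635/1302 = 1512528361/1302 ≈ 1.1617e+6)
96*(-22984) - T = 96*(-22984) - 1*1512528361/1302 = -2206464 - 1512528361/1302 = -4385344489/1302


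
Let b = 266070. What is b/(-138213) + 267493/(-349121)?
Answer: -43287211493/16084353591 ≈ -2.6913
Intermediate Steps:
b/(-138213) + 267493/(-349121) = 266070/(-138213) + 267493/(-349121) = 266070*(-1/138213) + 267493*(-1/349121) = -88690/46071 - 267493/349121 = -43287211493/16084353591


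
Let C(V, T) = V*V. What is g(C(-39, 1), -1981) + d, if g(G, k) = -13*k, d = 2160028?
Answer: 2185781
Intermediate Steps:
C(V, T) = V**2
g(C(-39, 1), -1981) + d = -13*(-1981) + 2160028 = 25753 + 2160028 = 2185781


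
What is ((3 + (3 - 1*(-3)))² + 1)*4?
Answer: 328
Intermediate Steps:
((3 + (3 - 1*(-3)))² + 1)*4 = ((3 + (3 + 3))² + 1)*4 = ((3 + 6)² + 1)*4 = (9² + 1)*4 = (81 + 1)*4 = 82*4 = 328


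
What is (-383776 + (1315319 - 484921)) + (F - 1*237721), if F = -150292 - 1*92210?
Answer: -33601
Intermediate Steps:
F = -242502 (F = -150292 - 92210 = -242502)
(-383776 + (1315319 - 484921)) + (F - 1*237721) = (-383776 + (1315319 - 484921)) + (-242502 - 1*237721) = (-383776 + 830398) + (-242502 - 237721) = 446622 - 480223 = -33601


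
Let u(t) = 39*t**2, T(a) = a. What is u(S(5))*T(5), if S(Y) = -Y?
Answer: 4875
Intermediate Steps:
u(S(5))*T(5) = (39*(-1*5)**2)*5 = (39*(-5)**2)*5 = (39*25)*5 = 975*5 = 4875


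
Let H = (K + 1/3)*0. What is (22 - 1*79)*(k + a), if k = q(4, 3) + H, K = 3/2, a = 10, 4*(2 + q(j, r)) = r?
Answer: -1995/4 ≈ -498.75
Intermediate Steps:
q(j, r) = -2 + r/4
K = 3/2 (K = 3*(1/2) = 3/2 ≈ 1.5000)
H = 0 (H = (3/2 + 1/3)*0 = (11/6)*0 = 0)
k = -5/4 (k = (-2 + (1/4)*3) + 0 = (-2 + 3/4) + 0 = -5/4 + 0 = -5/4 ≈ -1.2500)
(22 - 1*79)*(k + a) = (22 - 1*79)*(-5/4 + 10) = (22 - 79)*(35/4) = -57*35/4 = -1995/4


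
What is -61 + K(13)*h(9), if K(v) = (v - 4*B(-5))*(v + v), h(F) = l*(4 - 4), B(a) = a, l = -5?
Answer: -61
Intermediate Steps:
h(F) = 0 (h(F) = -5*(4 - 4) = -5*0 = 0)
K(v) = 2*v*(20 + v) (K(v) = (v - 4*(-5))*(v + v) = (v + 20)*(2*v) = (20 + v)*(2*v) = 2*v*(20 + v))
-61 + K(13)*h(9) = -61 + (2*13*(20 + 13))*0 = -61 + (2*13*33)*0 = -61 + 858*0 = -61 + 0 = -61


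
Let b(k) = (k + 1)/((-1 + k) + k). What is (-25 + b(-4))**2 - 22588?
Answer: -197816/9 ≈ -21980.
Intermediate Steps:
b(k) = (1 + k)/(-1 + 2*k)
(-25 + b(-4))**2 - 22588 = (-25 + (1 - 4)/(-1 + 2*(-4)))**2 - 22588 = (-25 - 3/(-1 - 8))**2 - 22588 = (-25 - 3/(-9))**2 - 22588 = (-25 - 1/9*(-3))**2 - 22588 = (-25 + 1/3)**2 - 22588 = (-74/3)**2 - 22588 = 5476/9 - 22588 = -197816/9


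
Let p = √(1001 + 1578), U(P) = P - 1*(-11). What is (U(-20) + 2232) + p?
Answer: 2223 + √2579 ≈ 2273.8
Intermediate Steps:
U(P) = 11 + P (U(P) = P + 11 = 11 + P)
p = √2579 ≈ 50.784
(U(-20) + 2232) + p = ((11 - 20) + 2232) + √2579 = (-9 + 2232) + √2579 = 2223 + √2579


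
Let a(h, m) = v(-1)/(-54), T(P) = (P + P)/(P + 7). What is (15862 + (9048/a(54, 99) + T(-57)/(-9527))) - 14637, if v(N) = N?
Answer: 116662163918/238175 ≈ 4.8982e+5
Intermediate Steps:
T(P) = 2*P/(7 + P) (T(P) = (2*P)/(7 + P) = 2*P/(7 + P))
a(h, m) = 1/54 (a(h, m) = -1/(-54) = -1*(-1/54) = 1/54)
(15862 + (9048/a(54, 99) + T(-57)/(-9527))) - 14637 = (15862 + (9048/(1/54) + (2*(-57)/(7 - 57))/(-9527))) - 14637 = (15862 + (9048*54 + (2*(-57)/(-50))*(-1/9527))) - 14637 = (15862 + (488592 + (2*(-57)*(-1/50))*(-1/9527))) - 14637 = (15862 + (488592 + (57/25)*(-1/9527))) - 14637 = (15862 + (488592 - 57/238175)) - 14637 = (15862 + 116370399543/238175) - 14637 = 120148331393/238175 - 14637 = 116662163918/238175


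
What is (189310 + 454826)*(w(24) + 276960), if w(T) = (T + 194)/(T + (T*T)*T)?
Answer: 102936751936022/577 ≈ 1.7840e+11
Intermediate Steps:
w(T) = (194 + T)/(T + T**3) (w(T) = (194 + T)/(T + T**2*T) = (194 + T)/(T + T**3))
(189310 + 454826)*(w(24) + 276960) = (189310 + 454826)*((194 + 24)/(24 + 24**3) + 276960) = 644136*(218/(24 + 13824) + 276960) = 644136*(218/13848 + 276960) = 644136*((1/13848)*218 + 276960) = 644136*(109/6924 + 276960) = 644136*(1917671149/6924) = 102936751936022/577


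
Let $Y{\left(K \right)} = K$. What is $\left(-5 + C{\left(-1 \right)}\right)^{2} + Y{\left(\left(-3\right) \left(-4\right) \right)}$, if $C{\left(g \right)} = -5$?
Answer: $112$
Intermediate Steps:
$\left(-5 + C{\left(-1 \right)}\right)^{2} + Y{\left(\left(-3\right) \left(-4\right) \right)} = \left(-5 - 5\right)^{2} - -12 = \left(-10\right)^{2} + 12 = 100 + 12 = 112$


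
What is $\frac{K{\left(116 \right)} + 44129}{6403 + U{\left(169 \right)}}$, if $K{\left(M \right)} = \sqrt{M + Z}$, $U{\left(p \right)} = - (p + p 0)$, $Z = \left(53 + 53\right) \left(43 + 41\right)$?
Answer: $\frac{44129}{6234} + \frac{\sqrt{2255}}{3117} \approx 7.094$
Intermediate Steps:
$Z = 8904$ ($Z = 106 \cdot 84 = 8904$)
$U{\left(p \right)} = - p$ ($U{\left(p \right)} = - (p + 0) = - p$)
$K{\left(M \right)} = \sqrt{8904 + M}$ ($K{\left(M \right)} = \sqrt{M + 8904} = \sqrt{8904 + M}$)
$\frac{K{\left(116 \right)} + 44129}{6403 + U{\left(169 \right)}} = \frac{\sqrt{8904 + 116} + 44129}{6403 - 169} = \frac{\sqrt{9020} + 44129}{6403 - 169} = \frac{2 \sqrt{2255} + 44129}{6234} = \left(44129 + 2 \sqrt{2255}\right) \frac{1}{6234} = \frac{44129}{6234} + \frac{\sqrt{2255}}{3117}$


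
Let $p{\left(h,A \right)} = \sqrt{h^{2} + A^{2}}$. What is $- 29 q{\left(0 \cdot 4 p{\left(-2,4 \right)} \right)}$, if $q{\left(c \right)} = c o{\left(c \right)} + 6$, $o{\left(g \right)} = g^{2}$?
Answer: $-174$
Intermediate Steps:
$p{\left(h,A \right)} = \sqrt{A^{2} + h^{2}}$
$q{\left(c \right)} = 6 + c^{3}$ ($q{\left(c \right)} = c c^{2} + 6 = c^{3} + 6 = 6 + c^{3}$)
$- 29 q{\left(0 \cdot 4 p{\left(-2,4 \right)} \right)} = - 29 \left(6 + \left(0 \cdot 4 \sqrt{4^{2} + \left(-2\right)^{2}}\right)^{3}\right) = - 29 \left(6 + \left(0 \sqrt{16 + 4}\right)^{3}\right) = - 29 \left(6 + \left(0 \sqrt{20}\right)^{3}\right) = - 29 \left(6 + \left(0 \cdot 2 \sqrt{5}\right)^{3}\right) = - 29 \left(6 + 0^{3}\right) = - 29 \left(6 + 0\right) = \left(-29\right) 6 = -174$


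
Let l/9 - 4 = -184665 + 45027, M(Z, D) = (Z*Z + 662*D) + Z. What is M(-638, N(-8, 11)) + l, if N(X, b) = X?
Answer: -855596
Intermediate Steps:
M(Z, D) = Z + Z² + 662*D (M(Z, D) = (Z² + 662*D) + Z = Z + Z² + 662*D)
l = -1256706 (l = 36 + 9*(-184665 + 45027) = 36 + 9*(-139638) = 36 - 1256742 = -1256706)
M(-638, N(-8, 11)) + l = (-638 + (-638)² + 662*(-8)) - 1256706 = (-638 + 407044 - 5296) - 1256706 = 401110 - 1256706 = -855596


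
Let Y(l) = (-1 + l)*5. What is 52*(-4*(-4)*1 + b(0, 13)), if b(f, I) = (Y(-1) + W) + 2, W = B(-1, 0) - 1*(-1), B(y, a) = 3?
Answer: 624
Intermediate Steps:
W = 4 (W = 3 - 1*(-1) = 3 + 1 = 4)
Y(l) = -5 + 5*l
b(f, I) = -4 (b(f, I) = ((-5 + 5*(-1)) + 4) + 2 = ((-5 - 5) + 4) + 2 = (-10 + 4) + 2 = -6 + 2 = -4)
52*(-4*(-4)*1 + b(0, 13)) = 52*(-4*(-4)*1 - 4) = 52*(16*1 - 4) = 52*(16 - 4) = 52*12 = 624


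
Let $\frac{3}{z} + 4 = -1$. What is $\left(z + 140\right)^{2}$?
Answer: $\frac{485809}{25} \approx 19432.0$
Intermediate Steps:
$z = - \frac{3}{5}$ ($z = \frac{3}{-4 - 1} = \frac{3}{-5} = 3 \left(- \frac{1}{5}\right) = - \frac{3}{5} \approx -0.6$)
$\left(z + 140\right)^{2} = \left(- \frac{3}{5} + 140\right)^{2} = \left(\frac{697}{5}\right)^{2} = \frac{485809}{25}$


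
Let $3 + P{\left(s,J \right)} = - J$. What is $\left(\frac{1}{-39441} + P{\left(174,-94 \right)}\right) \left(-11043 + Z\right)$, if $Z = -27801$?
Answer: $- \frac{46472055240}{13147} \approx -3.5348 \cdot 10^{6}$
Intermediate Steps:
$P{\left(s,J \right)} = -3 - J$
$\left(\frac{1}{-39441} + P{\left(174,-94 \right)}\right) \left(-11043 + Z\right) = \left(\frac{1}{-39441} - -91\right) \left(-11043 - 27801\right) = \left(- \frac{1}{39441} + \left(-3 + 94\right)\right) \left(-38844\right) = \left(- \frac{1}{39441} + 91\right) \left(-38844\right) = \frac{3589130}{39441} \left(-38844\right) = - \frac{46472055240}{13147}$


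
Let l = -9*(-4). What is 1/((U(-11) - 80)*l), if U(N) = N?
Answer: -1/3276 ≈ -0.00030525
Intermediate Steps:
l = 36
1/((U(-11) - 80)*l) = 1/((-11 - 80)*36) = 1/(-91*36) = 1/(-3276) = -1/3276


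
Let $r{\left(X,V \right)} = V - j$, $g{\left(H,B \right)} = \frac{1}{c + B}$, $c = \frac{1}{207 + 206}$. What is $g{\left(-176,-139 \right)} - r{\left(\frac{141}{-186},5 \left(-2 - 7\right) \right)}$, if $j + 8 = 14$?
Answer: $\frac{2927293}{57406} \approx 50.993$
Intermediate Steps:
$j = 6$ ($j = -8 + 14 = 6$)
$c = \frac{1}{413} \approx 0.0024213$
$g{\left(H,B \right)} = \frac{1}{\frac{1}{413} + B}$
$r{\left(X,V \right)} = -6 + V$ ($r{\left(X,V \right)} = V - 6 = -6 + V$)
$g{\left(-176,-139 \right)} - r{\left(\frac{141}{-186},5 \left(-2 - 7\right) \right)} = \frac{413}{1 + 413 \left(-139\right)} - \left(-6 + 5 \left(-2 - 7\right)\right) = \frac{413}{1 - 57407} - \left(-6 + 5 \left(-9\right)\right) = \frac{413}{-57406} - \left(-6 - 45\right) = 413 \left(- \frac{1}{57406}\right) - -51 = - \frac{413}{57406} + 51 = \frac{2927293}{57406}$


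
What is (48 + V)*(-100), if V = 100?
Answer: -14800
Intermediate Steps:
(48 + V)*(-100) = (48 + 100)*(-100) = 148*(-100) = -14800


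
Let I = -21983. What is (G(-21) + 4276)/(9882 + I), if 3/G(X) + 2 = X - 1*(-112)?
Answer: -380567/1076989 ≈ -0.35336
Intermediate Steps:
G(X) = 3/(110 + X) (G(X) = 3/(-2 + (X - 1*(-112))) = 3/(-2 + (X + 112)) = 3/(-2 + (112 + X)) = 3/(110 + X))
(G(-21) + 4276)/(9882 + I) = (3/(110 - 21) + 4276)/(9882 - 21983) = (3/89 + 4276)/(-12101) = (3*(1/89) + 4276)*(-1/12101) = (3/89 + 4276)*(-1/12101) = (380567/89)*(-1/12101) = -380567/1076989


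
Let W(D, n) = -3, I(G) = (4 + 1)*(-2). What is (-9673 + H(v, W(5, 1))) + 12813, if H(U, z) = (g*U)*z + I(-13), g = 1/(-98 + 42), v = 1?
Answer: 175283/56 ≈ 3130.1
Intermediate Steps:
I(G) = -10 (I(G) = 5*(-2) = -10)
g = -1/56 (g = 1/(-56) = -1/56 ≈ -0.017857)
H(U, z) = -10 - U*z/56 (H(U, z) = (-U/56)*z - 10 = -U*z/56 - 10 = -10 - U*z/56)
(-9673 + H(v, W(5, 1))) + 12813 = (-9673 + (-10 - 1/56*1*(-3))) + 12813 = (-9673 + (-10 + 3/56)) + 12813 = (-9673 - 557/56) + 12813 = -542245/56 + 12813 = 175283/56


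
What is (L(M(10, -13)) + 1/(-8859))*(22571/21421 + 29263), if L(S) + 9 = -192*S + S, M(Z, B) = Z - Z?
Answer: -537432512056/2040523 ≈ -2.6338e+5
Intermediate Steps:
M(Z, B) = 0
L(S) = -9 - 191*S (L(S) = -9 + (-192*S + S) = -9 - 191*S)
(L(M(10, -13)) + 1/(-8859))*(22571/21421 + 29263) = ((-9 - 191*0) + 1/(-8859))*(22571/21421 + 29263) = ((-9 + 0) - 1/8859)*(22571*(1/21421) + 29263) = (-9 - 1/8859)*(22571/21421 + 29263) = -79732/8859*626865294/21421 = -537432512056/2040523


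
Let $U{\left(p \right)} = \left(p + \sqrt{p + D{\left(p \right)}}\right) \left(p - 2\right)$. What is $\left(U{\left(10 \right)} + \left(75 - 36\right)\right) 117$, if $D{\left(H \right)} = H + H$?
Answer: $13923 + 936 \sqrt{30} \approx 19050.0$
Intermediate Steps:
$D{\left(H \right)} = 2 H$
$U{\left(p \right)} = \left(-2 + p\right) \left(p + \sqrt{3} \sqrt{p}\right)$ ($U{\left(p \right)} = \left(p + \sqrt{p + 2 p}\right) \left(p - 2\right) = \left(p + \sqrt{3 p}\right) \left(-2 + p\right) = \left(p + \sqrt{3} \sqrt{p}\right) \left(-2 + p\right) = \left(-2 + p\right) \left(p + \sqrt{3} \sqrt{p}\right)$)
$\left(U{\left(10 \right)} + \left(75 - 36\right)\right) 117 = \left(\left(10^{2} - 20 + \sqrt{3} \cdot 10^{\frac{3}{2}} - 2 \sqrt{3} \sqrt{10}\right) + \left(75 - 36\right)\right) 117 = \left(\left(100 - 20 + \sqrt{3} \cdot 10 \sqrt{10} - 2 \sqrt{30}\right) + \left(75 - 36\right)\right) 117 = \left(\left(100 - 20 + 10 \sqrt{30} - 2 \sqrt{30}\right) + 39\right) 117 = \left(\left(80 + 8 \sqrt{30}\right) + 39\right) 117 = \left(119 + 8 \sqrt{30}\right) 117 = 13923 + 936 \sqrt{30}$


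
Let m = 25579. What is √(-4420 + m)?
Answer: 3*√2351 ≈ 145.46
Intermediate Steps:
√(-4420 + m) = √(-4420 + 25579) = √21159 = 3*√2351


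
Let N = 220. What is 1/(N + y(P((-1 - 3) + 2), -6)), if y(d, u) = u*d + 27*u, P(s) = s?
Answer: 1/70 ≈ 0.014286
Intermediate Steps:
y(d, u) = 27*u + d*u (y(d, u) = d*u + 27*u = 27*u + d*u)
1/(N + y(P((-1 - 3) + 2), -6)) = 1/(220 - 6*(27 + ((-1 - 3) + 2))) = 1/(220 - 6*(27 + (-4 + 2))) = 1/(220 - 6*(27 - 2)) = 1/(220 - 6*25) = 1/(220 - 150) = 1/70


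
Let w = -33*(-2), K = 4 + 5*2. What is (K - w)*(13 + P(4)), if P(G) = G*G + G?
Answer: -1716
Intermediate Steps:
P(G) = G + G**2 (P(G) = G**2 + G = G + G**2)
K = 14 (K = 4 + 10 = 14)
w = 66
(K - w)*(13 + P(4)) = (14 - 1*66)*(13 + 4*(1 + 4)) = (14 - 66)*(13 + 4*5) = -52*(13 + 20) = -52*33 = -1716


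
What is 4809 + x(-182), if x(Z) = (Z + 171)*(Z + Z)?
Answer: 8813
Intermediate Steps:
x(Z) = 2*Z*(171 + Z) (x(Z) = (171 + Z)*(2*Z) = 2*Z*(171 + Z))
4809 + x(-182) = 4809 + 2*(-182)*(171 - 182) = 4809 + 2*(-182)*(-11) = 4809 + 4004 = 8813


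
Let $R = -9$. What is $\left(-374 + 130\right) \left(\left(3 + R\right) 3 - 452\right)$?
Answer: $114680$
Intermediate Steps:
$\left(-374 + 130\right) \left(\left(3 + R\right) 3 - 452\right) = \left(-374 + 130\right) \left(\left(3 - 9\right) 3 - 452\right) = - 244 \left(\left(-6\right) 3 - 452\right) = - 244 \left(-18 - 452\right) = \left(-244\right) \left(-470\right) = 114680$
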